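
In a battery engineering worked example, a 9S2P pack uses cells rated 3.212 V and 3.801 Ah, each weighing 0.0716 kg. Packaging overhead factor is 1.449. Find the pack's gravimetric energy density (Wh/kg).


Step 1: V_pack = 9 * 3.212 = 28.908 V
Step 2: C_pack = 2 * 3.801 = 7.602 Ah
Step 3: E_pack = V_pack * C_pack = 28.908 * 7.602 = 219.76 Wh
Step 4: m_pack = 9 * 2 * 0.0716 * 1.449 = 1.8675 kg
Step 5: ED = E_pack / m_pack = 219.76 / 1.8675 = 117.7 Wh/kg

117.7 Wh/kg


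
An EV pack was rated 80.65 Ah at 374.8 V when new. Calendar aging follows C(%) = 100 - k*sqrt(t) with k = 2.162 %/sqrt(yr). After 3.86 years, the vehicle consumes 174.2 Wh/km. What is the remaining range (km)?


Step 1: capacity retention = 100 - 2.162 * sqrt(3.86) = 100 - 2.162 * 1.9647 = 95.752%
Step 2: C_now = 80.65 * 95.752/100 = 77.224 Ah
Step 3: E_pack = V * C_now = 374.8 * 77.224 = 28944 Wh
Step 4: range = E_pack / consumption = 28944 / 174.2 = 166.2 km

166.2 km


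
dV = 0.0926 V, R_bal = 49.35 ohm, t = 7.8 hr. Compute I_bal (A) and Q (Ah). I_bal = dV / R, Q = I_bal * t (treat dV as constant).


First, Ohm's law: I_bal = 0.0926 V / 49.35 ohm = 0.0018764 A
Then Q = I * t = 0.0018764 A * 7.8 hr = 0.01464 Ah

I=0.0018764 A, Q=0.01464 Ah


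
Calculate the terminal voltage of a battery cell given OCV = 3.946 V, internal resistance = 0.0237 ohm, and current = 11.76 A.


IR drop = 11.76 * 0.0237 = 0.27871 V
V = 3.946 - 0.27871 = 3.667 V

3.667 V


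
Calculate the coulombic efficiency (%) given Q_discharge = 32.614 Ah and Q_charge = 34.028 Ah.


eta_c = Q_dis / Q_chg * 100 = 32.614 / 34.028 * 100 = 95.84%

95.84%


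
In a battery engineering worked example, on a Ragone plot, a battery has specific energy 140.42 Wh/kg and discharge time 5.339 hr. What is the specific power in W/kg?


Specific power = 140.42 Wh/kg / 5.339 hr = 26.30 W/kg

26.30 W/kg


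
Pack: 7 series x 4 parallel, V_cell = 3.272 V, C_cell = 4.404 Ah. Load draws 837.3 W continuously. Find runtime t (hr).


Step 1: E_pack = Ns * V_cell * Np * C_cell = 7 * 3.272 * 4 * 4.404 = 403.48 Wh
Step 2: t = E_pack / P = 403.48 / 837.3 = 0.4819 hr

0.4819 hr


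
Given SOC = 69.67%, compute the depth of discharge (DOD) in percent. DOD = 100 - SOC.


Complement of SOC: DOD = 100% - 69.67% = 30.33%

30.33%


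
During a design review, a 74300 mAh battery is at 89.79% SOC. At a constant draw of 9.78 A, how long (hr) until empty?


Convert: C_total = 74300 mAh = 74.3 Ah
Step 1: remaining = SOC/100 * C_total = 89.79/100 * 74.3 = 66.714 Ah
Step 2: t = remaining / I = 66.714 / 9.78 = 6.821 hr

6.821 hr


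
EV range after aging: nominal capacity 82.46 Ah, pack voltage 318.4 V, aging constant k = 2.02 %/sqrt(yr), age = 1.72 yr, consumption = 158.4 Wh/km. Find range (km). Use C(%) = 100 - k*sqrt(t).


Step 1: capacity retention = 100 - 2.02 * sqrt(1.72) = 100 - 2.02 * 1.3115 = 97.351%
Step 2: C_now = 82.46 * 97.351/100 = 80.276 Ah
Step 3: E_pack = V * C_now = 318.4 * 80.276 = 25560 Wh
Step 4: range = E_pack / consumption = 25560 / 158.4 = 161.4 km

161.4 km


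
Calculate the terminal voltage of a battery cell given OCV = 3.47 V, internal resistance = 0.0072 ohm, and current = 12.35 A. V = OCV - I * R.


V = OCV - I*R = 3.47 - 12.35 * 0.0072 = 3.381 V

3.381 V


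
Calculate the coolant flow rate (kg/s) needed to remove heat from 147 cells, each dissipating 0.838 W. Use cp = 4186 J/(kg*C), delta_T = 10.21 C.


Step 1: Total heat Q = 147 * 0.838 W = 123.19 W
Step 2: denom = cp * dT = 4186 * 10.21 = 42739
Step 3: m_dot = 123.19 / 42739 = 0.002882 kg/s

0.002882 kg/s


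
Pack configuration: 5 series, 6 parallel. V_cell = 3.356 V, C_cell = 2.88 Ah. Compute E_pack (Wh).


V_pack = 5 * 3.356 = 16.78 V
C_pack = 6 * 2.88 = 17.28 Ah
E = V_pack * C_pack = 16.78 * 17.28 = 290.0 Wh

290.0 Wh


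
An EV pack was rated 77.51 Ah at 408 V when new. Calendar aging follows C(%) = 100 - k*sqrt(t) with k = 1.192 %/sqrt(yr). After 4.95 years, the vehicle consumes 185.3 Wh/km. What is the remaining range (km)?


Step 1: capacity retention = 100 - 1.192 * sqrt(4.95) = 100 - 1.192 * 2.2249 = 97.348%
Step 2: C_now = 77.51 * 97.348/100 = 75.454 Ah
Step 3: E_pack = V * C_now = 408 * 75.454 = 30785 Wh
Step 4: range = E_pack / consumption = 30785 / 185.3 = 166.1 km

166.1 km


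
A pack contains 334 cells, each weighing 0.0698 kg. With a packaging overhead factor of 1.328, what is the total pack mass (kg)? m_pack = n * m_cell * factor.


m_pack = n * m_cell * overhead = 334 * 0.0698 * 1.328 = 30.96 kg

30.96 kg


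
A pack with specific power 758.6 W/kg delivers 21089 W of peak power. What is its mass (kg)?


m = P / SP = 21089 / 758.6 = 27.80 kg

27.80 kg


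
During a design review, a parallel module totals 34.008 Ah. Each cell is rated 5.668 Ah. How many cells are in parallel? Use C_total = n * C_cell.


n = C_total / C_cell = 34.008 / 5.668 = 6

6


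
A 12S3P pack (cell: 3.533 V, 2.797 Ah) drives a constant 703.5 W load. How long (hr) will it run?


Step 1: E_pack = Ns * V_cell * Np * C_cell = 12 * 3.533 * 3 * 2.797 = 355.74 Wh
Step 2: t = E_pack / P = 355.74 / 703.5 = 0.5057 hr

0.5057 hr


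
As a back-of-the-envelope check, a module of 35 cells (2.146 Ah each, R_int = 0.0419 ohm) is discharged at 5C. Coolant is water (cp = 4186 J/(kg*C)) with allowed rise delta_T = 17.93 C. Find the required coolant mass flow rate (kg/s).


Step 1: I = 5 * 2.146 = 10.73 A
Step 2: Q_cell = I^2 * R = 10.73^2 * 0.0419 = 4.8241 W
Step 3: Q_total = 35 * 4.8241 = 168.84 W
Step 4: m_dot = Q_total / (cp * dT) = 168.84 / (4186 * 17.93) = 0.002250 kg/s

0.002250 kg/s


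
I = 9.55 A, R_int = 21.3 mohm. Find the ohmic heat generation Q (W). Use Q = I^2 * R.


Convert: R = 21.3 mohm = 0.0213 ohm
Q = I^2 * R = 9.55^2 * 0.0213 = 1.943 W

1.943 W


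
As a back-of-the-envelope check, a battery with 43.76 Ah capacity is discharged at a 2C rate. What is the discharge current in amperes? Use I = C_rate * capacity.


I = C_rate * capacity = 2 * 43.76 = 87.52 A

87.52 A


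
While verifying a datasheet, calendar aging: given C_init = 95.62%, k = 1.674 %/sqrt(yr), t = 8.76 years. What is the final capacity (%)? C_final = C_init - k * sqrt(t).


Step 1: sqrt(8.76 yr) = 2.9597
Step 2: drop = 1.674 * 2.9597 = 4.9545
Step 3: C_final = 95.62 - 4.9545 = 90.67%

90.67%


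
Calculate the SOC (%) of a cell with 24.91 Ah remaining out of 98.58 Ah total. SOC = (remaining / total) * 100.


SOC = (remaining / total) * 100 = (24.91 / 98.58) * 100 = 25.27%

25.27%


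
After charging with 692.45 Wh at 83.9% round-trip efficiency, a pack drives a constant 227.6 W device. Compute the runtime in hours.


Step 1: E_discharge = eta/100 * E_charge = 83.9/100 * 692.45 = 580.97 Wh
Step 2: t = E_discharge / P = 580.97 / 227.6 = 2.553 hr

2.553 hr


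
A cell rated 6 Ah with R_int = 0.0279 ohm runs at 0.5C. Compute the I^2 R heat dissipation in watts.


Step 1: I = C_rate * capacity = 0.5 * 6 = 3 A
Step 2: Q = I^2 * R = 3^2 * 0.0279 = 9 * 0.0279 = 0.2511 W

0.2511 W


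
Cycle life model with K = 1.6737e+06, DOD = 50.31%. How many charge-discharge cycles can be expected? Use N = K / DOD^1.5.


DOD^1.5 = 356.85
N = K / DOD^1.5 = 1.6737e+06 / 356.85 = 4690

4690 cycles


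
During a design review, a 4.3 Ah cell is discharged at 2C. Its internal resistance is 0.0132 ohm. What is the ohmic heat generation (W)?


Step 1: I = C_rate * capacity = 2 * 4.3 = 8.6 A
Step 2: Q = I^2 * R = 8.6^2 * 0.0132 = 73.96 * 0.0132 = 0.9763 W

0.9763 W


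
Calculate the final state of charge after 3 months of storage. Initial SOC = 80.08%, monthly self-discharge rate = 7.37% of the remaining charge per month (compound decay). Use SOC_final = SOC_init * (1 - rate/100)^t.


Monthly retention factor = 1 - 7.37/100 = 0.9263
Over 3 months: factor^3 = 0.79479
SOC_final = 80.08 * 0.79479 = 63.65%

63.65%


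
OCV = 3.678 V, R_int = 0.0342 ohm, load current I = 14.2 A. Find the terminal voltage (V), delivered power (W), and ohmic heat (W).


Step 1: V_terminal = OCV - I*R = 3.678 - 14.2 * 0.0342 = 3.1924 V
Step 2: P_out = V_terminal * I = 3.1924 * 14.2 = 45.33 W
Step 3: Q = I^2 * R = 14.2^2 * 0.0342 = 6.896 W

V=3.1924 V, P=45.33 W, Q=6.896 W


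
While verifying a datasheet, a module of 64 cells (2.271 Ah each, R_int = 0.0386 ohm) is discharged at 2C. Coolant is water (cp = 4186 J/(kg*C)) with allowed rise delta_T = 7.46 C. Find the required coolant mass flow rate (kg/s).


Step 1: I = 2 * 2.271 = 4.542 A
Step 2: Q_cell = I^2 * R = 4.542^2 * 0.0386 = 0.79631 W
Step 3: Q_total = 64 * 0.79631 = 50.964 W
Step 4: m_dot = Q_total / (cp * dT) = 50.964 / (4186 * 7.46) = 0.001632 kg/s

0.001632 kg/s


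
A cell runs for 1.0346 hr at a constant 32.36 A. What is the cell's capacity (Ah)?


C = I * t = 32.36 * 1.0346 = 33.48 Ah

33.48 Ah


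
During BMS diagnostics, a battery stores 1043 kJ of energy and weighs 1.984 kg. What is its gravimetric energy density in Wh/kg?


Convert: E = 1043 kJ = 289.72 Wh
ED = E / m = 289.72 / 1.984 = 146.0 Wh/kg

146.0 Wh/kg


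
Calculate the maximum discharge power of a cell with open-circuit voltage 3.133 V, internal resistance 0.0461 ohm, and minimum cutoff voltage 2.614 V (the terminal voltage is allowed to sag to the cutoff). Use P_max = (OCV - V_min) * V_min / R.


P_max = (OCV - V_min) * V_min / R = (3.133 - 2.614) * 2.614 / 0.0461 = 0.519 * 2.614 / 0.0461 = 29.43 W

29.43 W


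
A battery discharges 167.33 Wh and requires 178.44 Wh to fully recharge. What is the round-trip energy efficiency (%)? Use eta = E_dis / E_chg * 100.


eta_e = E_dis / E_chg * 100 = 167.33 / 178.44 * 100 = 93.77%

93.77%


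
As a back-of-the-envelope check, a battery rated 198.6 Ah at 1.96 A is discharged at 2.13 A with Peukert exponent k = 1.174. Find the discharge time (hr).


t_rated = C / I_rated = 198.6 / 1.96 = 101.33 hr
(I_rated/I)^k = (0.92019)^1.174 = 0.90697
t = t_rated * (I_rated/I)^k = 101.33 * 0.90697 = 91.90 hr

91.90 hr


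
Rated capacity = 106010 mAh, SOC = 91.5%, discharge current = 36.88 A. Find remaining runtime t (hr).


Convert: C_total = 106010 mAh = 106.01 Ah
Step 1: remaining = SOC/100 * C_total = 91.5/100 * 106.01 = 96.999 Ah
Step 2: t = remaining / I = 96.999 / 36.88 = 2.630 hr

2.630 hr


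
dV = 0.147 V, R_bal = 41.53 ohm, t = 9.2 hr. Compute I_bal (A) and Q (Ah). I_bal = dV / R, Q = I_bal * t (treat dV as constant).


I_bal = dV / R = 0.147 / 41.53 = 0.0035396 A
Q = I_bal * t = 0.0035396 * 9.2 = 0.03256 Ah

I=0.0035396 A, Q=0.03256 Ah


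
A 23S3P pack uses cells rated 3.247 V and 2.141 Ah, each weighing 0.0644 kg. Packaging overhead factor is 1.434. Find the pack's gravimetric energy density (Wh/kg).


Step 1: V_pack = 23 * 3.247 = 74.681 V
Step 2: C_pack = 3 * 2.141 = 6.423 Ah
Step 3: E_pack = V_pack * C_pack = 74.681 * 6.423 = 479.68 Wh
Step 4: m_pack = 23 * 3 * 0.0644 * 1.434 = 6.3721 kg
Step 5: ED = E_pack / m_pack = 479.68 / 6.3721 = 75.28 Wh/kg

75.28 Wh/kg


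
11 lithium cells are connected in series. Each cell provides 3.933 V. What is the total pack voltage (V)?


Series voltages add: 11 * 3.933 V = 43.263 V

43.263 V


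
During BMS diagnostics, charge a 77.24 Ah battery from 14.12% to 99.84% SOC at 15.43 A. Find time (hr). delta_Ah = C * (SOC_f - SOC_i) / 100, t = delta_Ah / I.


delta_Ah = 77.24 * (99.84 - 14.12) / 100 = 66.21 Ah
t = delta_Ah / I = 66.21 / 15.43 = 4.291 hr

4.291 hr


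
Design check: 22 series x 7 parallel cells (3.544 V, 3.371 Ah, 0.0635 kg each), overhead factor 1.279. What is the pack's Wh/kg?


Step 1: V_pack = 22 * 3.544 = 77.968 V
Step 2: C_pack = 7 * 3.371 = 23.597 Ah
Step 3: E_pack = V_pack * C_pack = 77.968 * 23.597 = 1839.8 Wh
Step 4: m_pack = 22 * 7 * 0.0635 * 1.279 = 12.507 kg
Step 5: ED = E_pack / m_pack = 1839.8 / 12.507 = 147.1 Wh/kg

147.1 Wh/kg


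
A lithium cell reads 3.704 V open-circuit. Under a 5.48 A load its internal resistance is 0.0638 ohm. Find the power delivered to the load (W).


Step 1: V_terminal = OCV - I*R = 3.704 - 5.48 * 0.0638 = 3.3544 V
Step 2: P_out = V_terminal * I = 3.3544 * 5.48 = 18.38 W

18.38 W


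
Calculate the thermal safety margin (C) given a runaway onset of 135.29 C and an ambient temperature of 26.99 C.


Safety margin = 135.29 C - 26.99 C = 108.3 C

108.3 C


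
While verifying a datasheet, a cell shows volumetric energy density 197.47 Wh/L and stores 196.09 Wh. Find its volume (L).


V = E / ED = 196.09 / 197.47 = 0.9930 L

0.9930 L


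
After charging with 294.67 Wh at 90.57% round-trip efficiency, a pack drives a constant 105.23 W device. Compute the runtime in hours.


Step 1: E_discharge = eta/100 * E_charge = 90.57/100 * 294.67 = 266.88 Wh
Step 2: t = E_discharge / P = 266.88 / 105.23 = 2.536 hr

2.536 hr


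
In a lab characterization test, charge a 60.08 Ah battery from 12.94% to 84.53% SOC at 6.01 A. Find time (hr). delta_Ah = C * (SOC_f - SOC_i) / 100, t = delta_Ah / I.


delta_Ah = 60.08 * (84.53 - 12.94) / 100 = 43.011 Ah
t = delta_Ah / I = 43.011 / 6.01 = 7.157 hr

7.157 hr


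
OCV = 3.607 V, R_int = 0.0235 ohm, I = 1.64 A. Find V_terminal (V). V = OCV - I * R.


V = OCV - I*R = 3.607 - 1.64 * 0.0235 = 3.568 V

3.568 V


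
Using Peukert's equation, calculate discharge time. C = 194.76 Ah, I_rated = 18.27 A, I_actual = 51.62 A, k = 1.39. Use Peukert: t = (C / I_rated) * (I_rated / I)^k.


t_rated = C / I_rated = 194.76 / 18.27 = 10.66 hr
(I_rated/I)^k = (0.35393)^1.39 = 0.23605
t = t_rated * (I_rated/I)^k = 10.66 * 0.23605 = 2.516 hr

2.516 hr


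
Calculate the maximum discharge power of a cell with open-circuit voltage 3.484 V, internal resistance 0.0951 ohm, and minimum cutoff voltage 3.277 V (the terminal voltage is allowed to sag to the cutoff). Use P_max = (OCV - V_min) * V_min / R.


P_max = (OCV - V_min) * V_min / R = (3.484 - 3.277) * 3.277 / 0.0951 = 0.207 * 3.277 / 0.0951 = 7.133 W

7.133 W


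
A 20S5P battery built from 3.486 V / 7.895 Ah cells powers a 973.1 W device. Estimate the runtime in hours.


Step 1: E_pack = Ns * V_cell * Np * C_cell = 20 * 3.486 * 5 * 7.895 = 2752.2 Wh
Step 2: t = E_pack / P = 2752.2 / 973.1 = 2.828 hr

2.828 hr


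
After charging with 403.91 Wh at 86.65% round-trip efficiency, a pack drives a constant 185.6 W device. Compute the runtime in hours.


Step 1: E_discharge = eta/100 * E_charge = 86.65/100 * 403.91 = 349.99 Wh
Step 2: t = E_discharge / P = 349.99 / 185.6 = 1.886 hr

1.886 hr


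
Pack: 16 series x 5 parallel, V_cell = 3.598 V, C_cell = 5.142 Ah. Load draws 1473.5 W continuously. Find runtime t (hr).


Step 1: E_pack = Ns * V_cell * Np * C_cell = 16 * 3.598 * 5 * 5.142 = 1480.1 Wh
Step 2: t = E_pack / P = 1480.1 / 1473.5 = 1.004 hr

1.004 hr


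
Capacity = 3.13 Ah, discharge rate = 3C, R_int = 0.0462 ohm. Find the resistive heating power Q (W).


Step 1: I = C_rate * capacity = 3 * 3.13 = 9.39 A
Step 2: Q = I^2 * R = 9.39^2 * 0.0462 = 88.172 * 0.0462 = 4.074 W

4.074 W


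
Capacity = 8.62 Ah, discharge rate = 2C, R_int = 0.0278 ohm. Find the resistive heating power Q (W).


Step 1: I = C_rate * capacity = 2 * 8.62 = 17.24 A
Step 2: Q = I^2 * R = 17.24^2 * 0.0278 = 297.22 * 0.0278 = 8.263 W

8.263 W


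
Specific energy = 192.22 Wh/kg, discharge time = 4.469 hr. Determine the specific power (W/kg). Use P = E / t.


Specific power = 192.22 Wh/kg / 4.469 hr = 43.01 W/kg

43.01 W/kg


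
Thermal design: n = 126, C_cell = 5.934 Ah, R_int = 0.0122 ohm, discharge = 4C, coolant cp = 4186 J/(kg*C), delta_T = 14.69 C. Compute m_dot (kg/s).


Step 1: I = 4 * 5.934 = 23.736 A
Step 2: Q_cell = I^2 * R = 23.736^2 * 0.0122 = 6.8735 W
Step 3: Q_total = 126 * 6.8735 = 866.06 W
Step 4: m_dot = Q_total / (cp * dT) = 866.06 / (4186 * 14.69) = 0.01408 kg/s

0.01408 kg/s


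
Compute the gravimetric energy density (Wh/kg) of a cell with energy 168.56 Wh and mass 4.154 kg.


Specific energy = 168.56 Wh / 4.154 kg = 40.58 Wh/kg

40.58 Wh/kg


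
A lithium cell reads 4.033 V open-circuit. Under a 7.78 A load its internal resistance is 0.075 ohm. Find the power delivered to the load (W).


Step 1: V_terminal = OCV - I*R = 4.033 - 7.78 * 0.075 = 3.4495 V
Step 2: P_out = V_terminal * I = 3.4495 * 7.78 = 26.84 W

26.84 W


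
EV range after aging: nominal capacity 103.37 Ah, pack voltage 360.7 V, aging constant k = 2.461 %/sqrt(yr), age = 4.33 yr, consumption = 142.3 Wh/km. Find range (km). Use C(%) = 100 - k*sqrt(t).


Step 1: capacity retention = 100 - 2.461 * sqrt(4.33) = 100 - 2.461 * 2.0809 = 94.879%
Step 2: C_now = 103.37 * 94.879/100 = 98.076 Ah
Step 3: E_pack = V * C_now = 360.7 * 98.076 = 35376 Wh
Step 4: range = E_pack / consumption = 35376 / 142.3 = 248.6 km

248.6 km


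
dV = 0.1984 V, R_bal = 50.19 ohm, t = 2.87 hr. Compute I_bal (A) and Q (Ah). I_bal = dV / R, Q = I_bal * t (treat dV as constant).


First, Ohm's law: I_bal = 0.1984 V / 50.19 ohm = 0.003953 A
Then Q = I * t = 0.003953 A * 2.87 hr = 0.01135 Ah

I=0.003953 A, Q=0.01135 Ah


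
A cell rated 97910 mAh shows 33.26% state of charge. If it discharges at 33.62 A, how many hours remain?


Convert: C_total = 97910 mAh = 97.91 Ah
Step 1: remaining = SOC/100 * C_total = 33.26/100 * 97.91 = 32.565 Ah
Step 2: t = remaining / I = 32.565 / 33.62 = 0.9686 hr

0.9686 hr


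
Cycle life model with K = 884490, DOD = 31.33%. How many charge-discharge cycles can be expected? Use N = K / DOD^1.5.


DOD^1.5 = 175.36
N = K / DOD^1.5 = 884490 / 175.36 = 5044

5044 cycles


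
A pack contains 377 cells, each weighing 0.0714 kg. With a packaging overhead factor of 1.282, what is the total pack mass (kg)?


m_pack = n * m_cell * overhead = 377 * 0.0714 * 1.282 = 34.51 kg

34.51 kg


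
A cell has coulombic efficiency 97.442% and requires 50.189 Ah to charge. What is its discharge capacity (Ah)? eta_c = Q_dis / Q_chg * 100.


Q_dis = eta/100 * Q_chg = 97.442/100 * 50.189 = 48.91 Ah

48.91 Ah


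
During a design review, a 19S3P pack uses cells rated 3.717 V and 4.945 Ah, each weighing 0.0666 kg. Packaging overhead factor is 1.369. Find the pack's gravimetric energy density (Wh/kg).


Step 1: V_pack = 19 * 3.717 = 70.623 V
Step 2: C_pack = 3 * 4.945 = 14.835 Ah
Step 3: E_pack = V_pack * C_pack = 70.623 * 14.835 = 1047.7 Wh
Step 4: m_pack = 19 * 3 * 0.0666 * 1.369 = 5.197 kg
Step 5: ED = E_pack / m_pack = 1047.7 / 5.197 = 201.6 Wh/kg

201.6 Wh/kg


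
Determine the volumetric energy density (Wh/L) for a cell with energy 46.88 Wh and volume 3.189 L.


ED = E / V = 46.88 / 3.189 = 14.70 Wh/L

14.70 Wh/L


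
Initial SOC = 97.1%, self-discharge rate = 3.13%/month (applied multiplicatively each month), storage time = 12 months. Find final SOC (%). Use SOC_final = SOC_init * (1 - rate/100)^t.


decay = (1 - 3.13/100)^12 = 0.68277
SOC_final = 97.1 * 0.68277 = 66.30%

66.30%


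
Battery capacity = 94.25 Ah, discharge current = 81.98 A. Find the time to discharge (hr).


Runtime = 94.25 Ah / 81.98 A = 1.150 hr

1.150 hr


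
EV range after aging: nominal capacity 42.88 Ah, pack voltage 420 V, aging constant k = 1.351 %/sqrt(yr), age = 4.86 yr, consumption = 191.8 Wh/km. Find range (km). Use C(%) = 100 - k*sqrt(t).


Step 1: capacity retention = 100 - 1.351 * sqrt(4.86) = 100 - 1.351 * 2.2045 = 97.022%
Step 2: C_now = 42.88 * 97.022/100 = 41.603 Ah
Step 3: E_pack = V * C_now = 420 * 41.603 = 17473 Wh
Step 4: range = E_pack / consumption = 17473 / 191.8 = 91.10 km

91.10 km


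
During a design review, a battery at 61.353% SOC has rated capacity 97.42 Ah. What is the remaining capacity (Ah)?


remaining = SOC / 100 * total = 61.353 / 100 * 97.42 = 59.77 Ah

59.77 Ah


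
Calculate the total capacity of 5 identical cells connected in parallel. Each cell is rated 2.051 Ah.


C_total = 5 * 2.051 = 10.255 Ah

10.255 Ah


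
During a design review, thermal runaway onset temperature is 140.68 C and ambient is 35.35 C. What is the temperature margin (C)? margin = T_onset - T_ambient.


margin = T_onset - T_ambient = 140.68 - 35.35 = 105.33 C

105.33 C


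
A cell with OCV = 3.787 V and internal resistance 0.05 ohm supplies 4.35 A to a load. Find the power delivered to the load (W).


Step 1: V_terminal = OCV - I*R = 3.787 - 4.35 * 0.05 = 3.5695 V
Step 2: P_out = V_terminal * I = 3.5695 * 4.35 = 15.53 W

15.53 W


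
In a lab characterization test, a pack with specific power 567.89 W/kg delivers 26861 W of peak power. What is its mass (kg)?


m = P / SP = 26861 / 567.89 = 47.30 kg

47.30 kg


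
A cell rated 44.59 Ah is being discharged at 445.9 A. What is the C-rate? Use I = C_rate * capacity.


C_rate = I / capacity = 445.9 / 44.59 = 10C

10C


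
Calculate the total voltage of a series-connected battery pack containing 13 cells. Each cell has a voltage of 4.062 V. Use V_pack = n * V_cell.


V_pack = n * V_cell = 13 * 4.062 = 52.806 V

52.806 V


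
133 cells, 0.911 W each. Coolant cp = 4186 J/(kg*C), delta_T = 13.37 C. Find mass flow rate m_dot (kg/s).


Q_total = 133 * 0.911 = 121.16 W
m_dot = Q_total / (cp * dT) = 121.16 / (4186 * 13.37) = 0.002165 kg/s

0.002165 kg/s


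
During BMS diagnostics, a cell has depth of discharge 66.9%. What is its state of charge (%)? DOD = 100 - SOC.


SOC = 100 - DOD = 100 - 66.9 = 33.1%

33.1%


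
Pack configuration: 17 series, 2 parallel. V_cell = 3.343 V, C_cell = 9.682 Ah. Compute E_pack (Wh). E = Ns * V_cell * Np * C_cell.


E = Ns * Vcell * Np * Ccell = 17 * 3.343 * 2 * 9.682 = 1100 Wh

1100 Wh


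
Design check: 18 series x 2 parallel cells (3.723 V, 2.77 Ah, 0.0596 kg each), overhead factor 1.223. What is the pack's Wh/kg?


Step 1: V_pack = 18 * 3.723 = 67.014 V
Step 2: C_pack = 2 * 2.77 = 5.54 Ah
Step 3: E_pack = V_pack * C_pack = 67.014 * 5.54 = 371.26 Wh
Step 4: m_pack = 18 * 2 * 0.0596 * 1.223 = 2.6241 kg
Step 5: ED = E_pack / m_pack = 371.26 / 2.6241 = 141.5 Wh/kg

141.5 Wh/kg


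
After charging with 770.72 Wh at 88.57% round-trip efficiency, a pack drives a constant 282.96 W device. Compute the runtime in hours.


Step 1: E_discharge = eta/100 * E_charge = 88.57/100 * 770.72 = 682.63 Wh
Step 2: t = E_discharge / P = 682.63 / 282.96 = 2.412 hr

2.412 hr


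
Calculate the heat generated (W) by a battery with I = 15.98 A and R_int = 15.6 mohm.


Convert: R = 15.6 mohm = 0.0156 ohm
I^2 = 255.36
Q = 255.36 * 0.0156 = 3.984 W

3.984 W


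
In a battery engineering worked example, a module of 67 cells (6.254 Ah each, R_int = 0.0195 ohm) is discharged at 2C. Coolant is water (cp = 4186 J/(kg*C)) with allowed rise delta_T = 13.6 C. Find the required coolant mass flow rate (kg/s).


Step 1: I = 2 * 6.254 = 12.508 A
Step 2: Q_cell = I^2 * R = 12.508^2 * 0.0195 = 3.0508 W
Step 3: Q_total = 67 * 3.0508 = 204.4 W
Step 4: m_dot = Q_total / (cp * dT) = 204.4 / (4186 * 13.6) = 0.003590 kg/s

0.003590 kg/s


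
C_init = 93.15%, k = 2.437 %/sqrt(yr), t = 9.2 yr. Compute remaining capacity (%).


sqrt(t) = sqrt(9.2) = 3.0332
C_final = 93.15 - 2.437 * 3.0332 = 85.76%

85.76%


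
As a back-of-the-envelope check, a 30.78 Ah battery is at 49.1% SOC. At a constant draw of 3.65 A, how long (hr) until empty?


Step 1: remaining = SOC/100 * C_total = 49.1/100 * 30.78 = 15.113 Ah
Step 2: t = remaining / I = 15.113 / 3.65 = 4.141 hr

4.141 hr


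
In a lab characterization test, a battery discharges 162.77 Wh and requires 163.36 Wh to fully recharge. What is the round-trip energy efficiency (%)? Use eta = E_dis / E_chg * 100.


Round-trip efficiency = 162.77/163.36 * 100% = 99.64%

99.64%


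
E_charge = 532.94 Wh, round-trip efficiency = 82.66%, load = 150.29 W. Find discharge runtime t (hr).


Step 1: E_discharge = eta/100 * E_charge = 82.66/100 * 532.94 = 440.53 Wh
Step 2: t = E_discharge / P = 440.53 / 150.29 = 2.931 hr

2.931 hr


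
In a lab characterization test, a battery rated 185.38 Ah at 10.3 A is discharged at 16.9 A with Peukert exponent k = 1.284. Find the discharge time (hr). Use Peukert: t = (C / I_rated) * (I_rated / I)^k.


Step 1: t_rated = C / I_rated = 185.38 / 10.3 = 17.998 hr
Step 2: ratio = 10.3 / 16.9 = 0.60947
Step 3: ratio^k = 0.60947^1.284 = 0.52952
Step 4: t = t_rated * ratio^k = 17.998 * 0.52952 = 9.530 hr

9.530 hr


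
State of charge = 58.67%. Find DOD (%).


Complement of SOC: DOD = 100% - 58.67% = 41.33%

41.33%


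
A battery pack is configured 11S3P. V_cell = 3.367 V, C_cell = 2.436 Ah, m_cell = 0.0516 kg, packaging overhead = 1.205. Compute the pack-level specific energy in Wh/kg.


Step 1: V_pack = 11 * 3.367 = 37.037 V
Step 2: C_pack = 3 * 2.436 = 7.308 Ah
Step 3: E_pack = V_pack * C_pack = 37.037 * 7.308 = 270.67 Wh
Step 4: m_pack = 11 * 3 * 0.0516 * 1.205 = 2.0519 kg
Step 5: ED = E_pack / m_pack = 270.67 / 2.0519 = 131.9 Wh/kg

131.9 Wh/kg


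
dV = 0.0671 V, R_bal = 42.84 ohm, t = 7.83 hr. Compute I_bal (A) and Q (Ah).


I_bal = dV / R = 0.0671 / 42.84 = 0.0015663 A
Q = I_bal * t = 0.0015663 * 7.83 = 0.01226 Ah

I=0.0015663 A, Q=0.01226 Ah


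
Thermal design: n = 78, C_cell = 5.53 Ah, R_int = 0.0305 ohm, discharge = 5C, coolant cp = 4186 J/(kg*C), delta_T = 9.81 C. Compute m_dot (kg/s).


Step 1: I = 5 * 5.53 = 27.65 A
Step 2: Q_cell = I^2 * R = 27.65^2 * 0.0305 = 23.318 W
Step 3: Q_total = 78 * 23.318 = 1818.8 W
Step 4: m_dot = Q_total / (cp * dT) = 1818.8 / (4186 * 9.81) = 0.04429 kg/s

0.04429 kg/s


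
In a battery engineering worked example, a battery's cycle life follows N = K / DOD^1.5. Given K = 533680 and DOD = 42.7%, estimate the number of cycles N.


DOD^1.5 = 279.02
N = K / DOD^1.5 = 533680 / 279.02 = 1913

1913 cycles


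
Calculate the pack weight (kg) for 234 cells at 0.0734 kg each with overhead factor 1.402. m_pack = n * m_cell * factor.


Cell mass sum = 234 * 0.0734 = 17.176 kg
With overhead 1.402: m_pack = 17.176 * 1.402 = 24.08 kg

24.08 kg


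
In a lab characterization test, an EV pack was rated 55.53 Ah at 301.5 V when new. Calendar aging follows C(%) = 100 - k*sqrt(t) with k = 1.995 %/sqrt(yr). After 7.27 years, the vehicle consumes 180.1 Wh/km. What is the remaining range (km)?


Step 1: capacity retention = 100 - 1.995 * sqrt(7.27) = 100 - 1.995 * 2.6963 = 94.621%
Step 2: C_now = 55.53 * 94.621/100 = 52.543 Ah
Step 3: E_pack = V * C_now = 301.5 * 52.543 = 15842 Wh
Step 4: range = E_pack / consumption = 15842 / 180.1 = 87.96 km

87.96 km


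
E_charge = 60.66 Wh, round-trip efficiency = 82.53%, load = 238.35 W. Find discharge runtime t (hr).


Step 1: E_discharge = eta/100 * E_charge = 82.53/100 * 60.66 = 50.063 Wh
Step 2: t = E_discharge / P = 50.063 / 238.35 = 0.2100 hr

0.2100 hr


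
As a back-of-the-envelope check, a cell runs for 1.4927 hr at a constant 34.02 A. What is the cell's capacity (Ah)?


C = I * t = 34.02 * 1.4927 = 50.78 Ah

50.78 Ah


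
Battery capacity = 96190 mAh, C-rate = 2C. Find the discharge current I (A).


Convert: capacity = 96190 mAh = 96.19 Ah
At 2C: I = 2 * 96.19 Ah = 192.38 A

192.38 A


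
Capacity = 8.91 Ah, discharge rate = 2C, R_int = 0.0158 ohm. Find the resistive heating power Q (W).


Step 1: I = C_rate * capacity = 2 * 8.91 = 17.82 A
Step 2: Q = I^2 * R = 17.82^2 * 0.0158 = 317.55 * 0.0158 = 5.017 W

5.017 W


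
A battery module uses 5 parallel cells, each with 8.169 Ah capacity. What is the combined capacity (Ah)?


C_total = 5 * 8.169 = 40.845 Ah

40.845 Ah


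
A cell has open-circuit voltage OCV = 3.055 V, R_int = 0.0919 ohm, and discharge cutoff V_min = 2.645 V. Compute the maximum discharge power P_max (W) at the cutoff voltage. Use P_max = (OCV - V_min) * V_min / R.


dV = OCV - V_min = 0.41 V (so I_max = dV / R)
P_max = dV * V_min / R = 0.41 * 2.645 / 0.0919 = 11.80 W

11.80 W


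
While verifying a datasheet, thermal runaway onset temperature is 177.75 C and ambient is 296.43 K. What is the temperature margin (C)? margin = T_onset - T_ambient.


Convert: T_ambient = 296.43 K = 23.28 C
margin = 177.75 - 23.28 = 154.47 C

154.47 C


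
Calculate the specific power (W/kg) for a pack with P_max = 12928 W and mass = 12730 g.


Convert: m = 12730 g = 12.73 kg
Specific power = 12928 W / 12.73 kg = 1016 W/kg

1016 W/kg


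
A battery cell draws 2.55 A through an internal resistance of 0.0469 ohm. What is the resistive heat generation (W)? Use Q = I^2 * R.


Q = I^2 * R = 2.55^2 * 0.0469 = 0.3050 W

0.3050 W


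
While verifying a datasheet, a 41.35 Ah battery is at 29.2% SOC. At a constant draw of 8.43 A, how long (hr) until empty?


Step 1: remaining = SOC/100 * C_total = 29.2/100 * 41.35 = 12.074 Ah
Step 2: t = remaining / I = 12.074 / 8.43 = 1.432 hr

1.432 hr


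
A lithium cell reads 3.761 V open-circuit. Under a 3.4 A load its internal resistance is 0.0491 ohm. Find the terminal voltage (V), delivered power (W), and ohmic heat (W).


Step 1: V_terminal = OCV - I*R = 3.761 - 3.4 * 0.0491 = 3.5941 V
Step 2: P_out = V_terminal * I = 3.5941 * 3.4 = 12.22 W
Step 3: Q = I^2 * R = 3.4^2 * 0.0491 = 0.5676 W

V=3.5941 V, P=12.22 W, Q=0.5676 W


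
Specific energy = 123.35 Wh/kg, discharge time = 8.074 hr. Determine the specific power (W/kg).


P_specific = E / t = 123.35 / 8.074 = 15.28 W/kg

15.28 W/kg


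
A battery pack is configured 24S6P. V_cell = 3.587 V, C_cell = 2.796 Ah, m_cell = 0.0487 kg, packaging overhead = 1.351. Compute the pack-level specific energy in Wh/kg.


Step 1: V_pack = 24 * 3.587 = 86.088 V
Step 2: C_pack = 6 * 2.796 = 16.776 Ah
Step 3: E_pack = V_pack * C_pack = 86.088 * 16.776 = 1444.2 Wh
Step 4: m_pack = 24 * 6 * 0.0487 * 1.351 = 9.4743 kg
Step 5: ED = E_pack / m_pack = 1444.2 / 9.4743 = 152.4 Wh/kg

152.4 Wh/kg


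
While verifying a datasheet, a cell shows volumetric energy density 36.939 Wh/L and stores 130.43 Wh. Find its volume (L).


V = E / ED = 130.43 / 36.939 = 3.531 L

3.531 L


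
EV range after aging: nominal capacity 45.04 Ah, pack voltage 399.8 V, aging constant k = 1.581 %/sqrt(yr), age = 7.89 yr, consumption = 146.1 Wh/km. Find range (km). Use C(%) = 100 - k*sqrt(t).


Step 1: capacity retention = 100 - 1.581 * sqrt(7.89) = 100 - 1.581 * 2.8089 = 95.559%
Step 2: C_now = 45.04 * 95.559/100 = 43.04 Ah
Step 3: E_pack = V * C_now = 399.8 * 43.04 = 17207 Wh
Step 4: range = E_pack / consumption = 17207 / 146.1 = 117.8 km

117.8 km


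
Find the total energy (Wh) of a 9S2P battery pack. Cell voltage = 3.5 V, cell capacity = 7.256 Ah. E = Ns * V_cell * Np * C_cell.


V_pack = 9 * 3.5 = 31.5 V
C_pack = 2 * 7.256 = 14.512 Ah
E = V_pack * C_pack = 31.5 * 14.512 = 457.1 Wh

457.1 Wh


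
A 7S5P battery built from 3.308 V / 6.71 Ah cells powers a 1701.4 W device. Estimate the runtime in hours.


Step 1: E_pack = Ns * V_cell * Np * C_cell = 7 * 3.308 * 5 * 6.71 = 776.88 Wh
Step 2: t = E_pack / P = 776.88 / 1701.4 = 0.4566 hr

0.4566 hr


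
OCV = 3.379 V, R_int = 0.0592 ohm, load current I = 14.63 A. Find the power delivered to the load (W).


Step 1: V_terminal = OCV - I*R = 3.379 - 14.63 * 0.0592 = 2.5129 V
Step 2: P_out = V_terminal * I = 2.5129 * 14.63 = 36.76 W

36.76 W


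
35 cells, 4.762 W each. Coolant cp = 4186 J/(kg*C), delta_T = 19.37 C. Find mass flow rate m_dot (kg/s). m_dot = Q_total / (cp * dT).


Step 1: Total heat Q = 35 * 4.762 W = 166.67 W
Step 2: denom = cp * dT = 4186 * 19.37 = 81083
Step 3: m_dot = 166.67 / 81083 = 0.002056 kg/s

0.002056 kg/s


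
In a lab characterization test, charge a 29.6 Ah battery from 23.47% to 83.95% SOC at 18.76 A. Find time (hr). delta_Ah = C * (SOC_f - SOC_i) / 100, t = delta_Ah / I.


Step 1: dSOC = 83.95% - 23.47% = 60.48%
Step 2: delta_Ah = 29.6 * 60.48 / 100 = 17.902 Ah
Step 3: t = 17.902 / 18.76 = 0.9543 hr

0.9543 hr


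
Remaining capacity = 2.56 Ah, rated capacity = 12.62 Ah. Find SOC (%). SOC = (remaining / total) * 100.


SOC = (remaining / total) * 100 = (2.56 / 12.62) * 100 = 20.29%

20.29%


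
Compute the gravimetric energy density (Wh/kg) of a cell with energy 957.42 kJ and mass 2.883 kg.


Convert: E = 957.42 kJ = 265.95 Wh
ED = E / m = 265.95 / 2.883 = 92.25 Wh/kg

92.25 Wh/kg


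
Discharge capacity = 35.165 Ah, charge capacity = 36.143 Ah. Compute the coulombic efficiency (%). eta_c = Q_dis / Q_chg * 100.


Coulombic efficiency = 35.165/36.143 * 100% = 97.29%

97.29%


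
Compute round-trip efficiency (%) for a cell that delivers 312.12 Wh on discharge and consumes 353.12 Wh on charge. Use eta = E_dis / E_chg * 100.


eta_e = E_dis / E_chg * 100 = 312.12 / 353.12 * 100 = 88.39%

88.39%


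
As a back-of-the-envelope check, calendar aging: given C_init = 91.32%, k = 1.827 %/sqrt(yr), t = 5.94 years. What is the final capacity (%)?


sqrt(t) = sqrt(5.94) = 2.4372
C_final = 91.32 - 1.827 * 2.4372 = 86.87%

86.87%


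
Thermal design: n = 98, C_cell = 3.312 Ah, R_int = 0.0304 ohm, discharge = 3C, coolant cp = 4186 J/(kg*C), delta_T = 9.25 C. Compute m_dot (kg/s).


Step 1: I = 3 * 3.312 = 9.936 A
Step 2: Q_cell = I^2 * R = 9.936^2 * 0.0304 = 3.0012 W
Step 3: Q_total = 98 * 3.0012 = 294.12 W
Step 4: m_dot = Q_total / (cp * dT) = 294.12 / (4186 * 9.25) = 0.007596 kg/s

0.007596 kg/s


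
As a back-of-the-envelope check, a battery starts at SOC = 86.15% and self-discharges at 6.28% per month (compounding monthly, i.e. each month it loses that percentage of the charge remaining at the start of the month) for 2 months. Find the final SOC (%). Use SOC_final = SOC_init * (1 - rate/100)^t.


decay = (1 - 6.28/100)^2 = 0.87834
SOC_final = 86.15 * 0.87834 = 75.67%

75.67%


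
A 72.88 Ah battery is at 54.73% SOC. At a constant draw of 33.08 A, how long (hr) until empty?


Step 1: remaining = SOC/100 * C_total = 54.73/100 * 72.88 = 39.887 Ah
Step 2: t = remaining / I = 39.887 / 33.08 = 1.206 hr

1.206 hr


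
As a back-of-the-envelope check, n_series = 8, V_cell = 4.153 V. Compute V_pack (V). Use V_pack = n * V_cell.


With 8 cells in series at 4.153 V each, V_pack = 33.224 V

33.224 V


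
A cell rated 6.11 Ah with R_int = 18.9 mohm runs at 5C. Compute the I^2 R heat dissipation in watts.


Convert: R = 18.9 mohm = 0.0189 ohm
Step 1: I = C_rate * capacity = 5 * 6.11 = 30.55 A
Step 2: Q = I^2 * R = 30.55^2 * 0.0189 = 933.3 * 0.0189 = 17.64 W

17.64 W


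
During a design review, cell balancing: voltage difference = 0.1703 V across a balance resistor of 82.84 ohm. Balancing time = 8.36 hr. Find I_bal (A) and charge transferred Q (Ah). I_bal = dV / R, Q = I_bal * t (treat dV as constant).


First, Ohm's law: I_bal = 0.1703 V / 82.84 ohm = 0.0020558 A
Then Q = I * t = 0.0020558 A * 8.36 hr = 0.01719 Ah

I=0.0020558 A, Q=0.01719 Ah


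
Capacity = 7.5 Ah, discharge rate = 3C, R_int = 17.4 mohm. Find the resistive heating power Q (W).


Convert: R = 17.4 mohm = 0.0174 ohm
Step 1: I = C_rate * capacity = 3 * 7.5 = 22.5 A
Step 2: Q = I^2 * R = 22.5^2 * 0.0174 = 506.25 * 0.0174 = 8.809 W

8.809 W


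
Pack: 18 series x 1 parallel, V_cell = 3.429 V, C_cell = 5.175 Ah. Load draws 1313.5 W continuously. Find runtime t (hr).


Step 1: E_pack = Ns * V_cell * Np * C_cell = 18 * 3.429 * 1 * 5.175 = 319.41 Wh
Step 2: t = E_pack / P = 319.41 / 1313.5 = 0.2432 hr

0.2432 hr


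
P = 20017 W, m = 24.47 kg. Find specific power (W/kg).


Specific power = 20017 W / 24.47 kg = 818.0 W/kg

818.0 W/kg


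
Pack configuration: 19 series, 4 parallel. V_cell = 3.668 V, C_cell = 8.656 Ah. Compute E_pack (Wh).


V_pack = 19 * 3.668 = 69.692 V
C_pack = 4 * 8.656 = 34.624 Ah
E = V_pack * C_pack = 69.692 * 34.624 = 2413 Wh

2413 Wh


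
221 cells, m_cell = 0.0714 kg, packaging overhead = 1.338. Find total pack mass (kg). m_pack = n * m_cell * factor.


m_pack = n * m_cell * overhead = 221 * 0.0714 * 1.338 = 21.11 kg

21.11 kg


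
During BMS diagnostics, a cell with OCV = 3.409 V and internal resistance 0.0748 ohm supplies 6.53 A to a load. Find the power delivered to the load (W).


Step 1: V_terminal = OCV - I*R = 3.409 - 6.53 * 0.0748 = 2.9206 V
Step 2: P_out = V_terminal * I = 2.9206 * 6.53 = 19.07 W

19.07 W


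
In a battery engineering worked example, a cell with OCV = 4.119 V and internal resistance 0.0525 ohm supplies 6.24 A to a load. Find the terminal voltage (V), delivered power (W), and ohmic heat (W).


Step 1: V_terminal = OCV - I*R = 4.119 - 6.24 * 0.0525 = 3.7914 V
Step 2: P_out = V_terminal * I = 3.7914 * 6.24 = 23.66 W
Step 3: Q = I^2 * R = 6.24^2 * 0.0525 = 2.044 W

V=3.7914 V, P=23.66 W, Q=2.044 W


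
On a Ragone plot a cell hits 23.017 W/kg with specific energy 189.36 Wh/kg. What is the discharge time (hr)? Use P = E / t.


t = E / P = 189.36 / 23.017 = 8.227 hr

8.227 hr


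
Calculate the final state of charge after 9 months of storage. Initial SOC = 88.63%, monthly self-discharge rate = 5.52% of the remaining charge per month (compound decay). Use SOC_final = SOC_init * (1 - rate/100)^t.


Monthly retention factor = 1 - 5.52/100 = 0.9448
Over 9 months: factor^9 = 0.59987
SOC_final = 88.63 * 0.59987 = 53.17%

53.17%


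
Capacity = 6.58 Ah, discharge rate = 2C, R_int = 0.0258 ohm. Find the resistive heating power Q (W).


Step 1: I = C_rate * capacity = 2 * 6.58 = 13.16 A
Step 2: Q = I^2 * R = 13.16^2 * 0.0258 = 173.19 * 0.0258 = 4.468 W

4.468 W


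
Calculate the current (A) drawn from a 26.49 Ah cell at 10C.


At 10C: I = 10 * 26.49 Ah = 264.9 A

264.9 A


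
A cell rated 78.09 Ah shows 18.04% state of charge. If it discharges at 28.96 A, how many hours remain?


Step 1: remaining = SOC/100 * C_total = 18.04/100 * 78.09 = 14.087 Ah
Step 2: t = remaining / I = 14.087 / 28.96 = 0.4864 hr

0.4864 hr


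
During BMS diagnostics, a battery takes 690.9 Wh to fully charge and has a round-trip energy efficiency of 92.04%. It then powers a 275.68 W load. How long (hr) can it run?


Step 1: E_discharge = eta/100 * E_charge = 92.04/100 * 690.9 = 635.9 Wh
Step 2: t = E_discharge / P = 635.9 / 275.68 = 2.307 hr

2.307 hr


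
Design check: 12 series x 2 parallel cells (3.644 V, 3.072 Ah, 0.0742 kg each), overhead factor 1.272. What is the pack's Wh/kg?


Step 1: V_pack = 12 * 3.644 = 43.728 V
Step 2: C_pack = 2 * 3.072 = 6.144 Ah
Step 3: E_pack = V_pack * C_pack = 43.728 * 6.144 = 268.66 Wh
Step 4: m_pack = 12 * 2 * 0.0742 * 1.272 = 2.2652 kg
Step 5: ED = E_pack / m_pack = 268.66 / 2.2652 = 118.6 Wh/kg

118.6 Wh/kg


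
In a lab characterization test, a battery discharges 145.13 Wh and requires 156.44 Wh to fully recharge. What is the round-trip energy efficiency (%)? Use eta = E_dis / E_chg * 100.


eta_e = E_dis / E_chg * 100 = 145.13 / 156.44 * 100 = 92.77%

92.77%


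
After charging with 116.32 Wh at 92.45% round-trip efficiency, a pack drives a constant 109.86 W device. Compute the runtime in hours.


Step 1: E_discharge = eta/100 * E_charge = 92.45/100 * 116.32 = 107.54 Wh
Step 2: t = E_discharge / P = 107.54 / 109.86 = 0.9789 hr

0.9789 hr


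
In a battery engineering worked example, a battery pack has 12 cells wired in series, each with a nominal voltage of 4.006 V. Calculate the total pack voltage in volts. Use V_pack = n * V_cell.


With 12 cells in series at 4.006 V each, V_pack = 48.072 V

48.072 V


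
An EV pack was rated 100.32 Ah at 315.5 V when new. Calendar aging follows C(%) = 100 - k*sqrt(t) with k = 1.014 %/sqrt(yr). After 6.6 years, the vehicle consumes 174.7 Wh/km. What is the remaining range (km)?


Step 1: capacity retention = 100 - 1.014 * sqrt(6.6) = 100 - 1.014 * 2.569 = 97.395%
Step 2: C_now = 100.32 * 97.395/100 = 97.707 Ah
Step 3: E_pack = V * C_now = 315.5 * 97.707 = 30827 Wh
Step 4: range = E_pack / consumption = 30827 / 174.7 = 176.5 km

176.5 km


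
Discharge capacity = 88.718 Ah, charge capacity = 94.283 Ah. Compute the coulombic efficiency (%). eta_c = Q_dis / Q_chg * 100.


Coulombic efficiency = 88.718/94.283 * 100% = 94.10%

94.10%
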